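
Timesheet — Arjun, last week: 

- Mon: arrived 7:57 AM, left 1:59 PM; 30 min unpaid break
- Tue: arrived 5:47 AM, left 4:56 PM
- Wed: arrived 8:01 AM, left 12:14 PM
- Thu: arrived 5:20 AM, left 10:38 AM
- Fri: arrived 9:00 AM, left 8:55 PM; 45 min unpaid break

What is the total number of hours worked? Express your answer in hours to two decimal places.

Mon: 7:57 AM–1:59 PM = 6 h 2 min; less 30 min break → 5 h 32 min
Tue: 5:47 AM–4:56 PM = 11 h 9 min
Wed: 8:01 AM–12:14 PM = 4 h 13 min
Thu: 5:20 AM–10:38 AM = 5 h 18 min
Fri: 9:00 AM–8:55 PM = 11 h 55 min; less 45 min break → 11 h 10 min
Total: 5 h 32 min + 11 h 9 min + 4 h 13 min + 5 h 18 min + 11 h 10 min = 37 h 22 min.

37.37 hours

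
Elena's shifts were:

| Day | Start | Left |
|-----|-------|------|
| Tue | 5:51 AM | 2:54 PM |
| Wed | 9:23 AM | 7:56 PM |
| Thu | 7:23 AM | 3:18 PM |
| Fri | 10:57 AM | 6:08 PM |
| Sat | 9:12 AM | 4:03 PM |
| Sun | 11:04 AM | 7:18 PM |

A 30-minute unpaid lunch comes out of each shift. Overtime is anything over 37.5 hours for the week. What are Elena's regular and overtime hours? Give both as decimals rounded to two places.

Tue: 5:51 AM–2:54 PM = 9 h 3 min; less 30 min break → 8 h 33 min
Wed: 9:23 AM–7:56 PM = 10 h 33 min; less 30 min break → 10 h 3 min
Thu: 7:23 AM–3:18 PM = 7 h 55 min; less 30 min break → 7 h 25 min
Fri: 10:57 AM–6:08 PM = 7 h 11 min; less 30 min break → 6 h 41 min
Sat: 9:12 AM–4:03 PM = 6 h 51 min; less 30 min break → 6 h 21 min
Sun: 11:04 AM–7:18 PM = 8 h 14 min; less 30 min break → 7 h 44 min
Total worked: 46 h 47 min = 46.78 h.
Threshold 37.5 h → overtime 9 h 17 min, regular 37 h 30 min.

Regular 37.50 hours, overtime 9.28 hours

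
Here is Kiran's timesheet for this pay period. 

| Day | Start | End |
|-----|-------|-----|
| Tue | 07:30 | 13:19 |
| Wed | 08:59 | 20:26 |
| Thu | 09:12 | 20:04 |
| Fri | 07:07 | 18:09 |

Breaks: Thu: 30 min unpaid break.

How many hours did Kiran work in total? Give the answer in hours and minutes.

38 h 40 min

Tue: 07:30–13:19 = 5 h 49 min
Wed: 08:59–20:26 = 11 h 27 min
Thu: 09:12–20:04 = 10 h 52 min; less 30 min break → 10 h 22 min
Fri: 07:07–18:09 = 11 h 2 min
Total: 5 h 49 min + 11 h 27 min + 10 h 22 min + 11 h 2 min = 38 h 40 min.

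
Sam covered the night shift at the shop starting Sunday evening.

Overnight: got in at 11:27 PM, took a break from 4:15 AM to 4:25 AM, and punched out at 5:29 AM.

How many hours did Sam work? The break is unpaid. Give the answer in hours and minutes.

5 h 52 min

Overnight: 11:27 PM → midnight = 0 h 33 min; midnight → 5:29 AM = 5 h 29 min; span 6 h 2 min; less 10 min break → 5 h 52 min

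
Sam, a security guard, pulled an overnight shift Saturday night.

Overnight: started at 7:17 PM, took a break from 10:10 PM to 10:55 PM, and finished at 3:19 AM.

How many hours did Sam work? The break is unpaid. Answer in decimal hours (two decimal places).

Overnight: 7:17 PM → midnight = 4 h 43 min; midnight → 3:19 AM = 3 h 19 min; span 8 h 2 min; less 45 min break → 7 h 17 min

7.28 hours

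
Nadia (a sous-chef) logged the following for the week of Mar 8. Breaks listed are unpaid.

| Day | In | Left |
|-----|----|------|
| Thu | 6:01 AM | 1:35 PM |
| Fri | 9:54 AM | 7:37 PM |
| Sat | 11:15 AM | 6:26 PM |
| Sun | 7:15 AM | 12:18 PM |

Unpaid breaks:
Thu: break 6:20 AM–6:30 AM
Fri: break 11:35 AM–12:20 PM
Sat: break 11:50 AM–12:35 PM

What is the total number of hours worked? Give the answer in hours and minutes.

Thu: 6:01 AM–1:35 PM = 7 h 34 min; less 10 min break → 7 h 24 min
Fri: 9:54 AM–7:37 PM = 9 h 43 min; less 45 min break → 8 h 58 min
Sat: 11:15 AM–6:26 PM = 7 h 11 min; less 45 min break → 6 h 26 min
Sun: 7:15 AM–12:18 PM = 5 h 3 min
Total: 7 h 24 min + 8 h 58 min + 6 h 26 min + 5 h 3 min = 27 h 51 min.

27 h 51 min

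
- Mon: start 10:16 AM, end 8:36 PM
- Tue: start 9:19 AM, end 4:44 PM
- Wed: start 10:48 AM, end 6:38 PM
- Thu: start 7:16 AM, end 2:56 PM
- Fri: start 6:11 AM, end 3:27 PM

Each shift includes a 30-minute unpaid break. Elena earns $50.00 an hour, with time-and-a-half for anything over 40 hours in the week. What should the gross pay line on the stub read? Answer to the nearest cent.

$2001.25

Mon: 10:16 AM–8:36 PM = 10 h 20 min; less 30 min break → 9 h 50 min
Tue: 9:19 AM–4:44 PM = 7 h 25 min; less 30 min break → 6 h 55 min
Wed: 10:48 AM–6:38 PM = 7 h 50 min; less 30 min break → 7 h 20 min
Thu: 7:16 AM–2:56 PM = 7 h 40 min; less 30 min break → 7 h 10 min
Fri: 6:11 AM–3:27 PM = 9 h 16 min; less 30 min break → 8 h 46 min
Total worked: 40 h 1 min = 2401 min.
Regular 40 h 0 min = 2400 min at $50.00/h; overtime 0 h 1 min = 1 min at $75.00/h.
Pay = (2400 × $50.00 + 1 × $75.00) ÷ 60 = $2001.25.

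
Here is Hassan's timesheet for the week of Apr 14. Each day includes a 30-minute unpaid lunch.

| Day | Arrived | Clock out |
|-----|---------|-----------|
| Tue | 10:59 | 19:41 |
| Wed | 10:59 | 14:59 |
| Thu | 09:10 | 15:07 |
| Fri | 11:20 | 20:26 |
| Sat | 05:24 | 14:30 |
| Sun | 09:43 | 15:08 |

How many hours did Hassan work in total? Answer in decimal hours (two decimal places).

Tue: 10:59–19:41 = 8 h 42 min; less 30 min break → 8 h 12 min
Wed: 10:59–14:59 = 4 h 0 min; less 30 min break → 3 h 30 min
Thu: 09:10–15:07 = 5 h 57 min; less 30 min break → 5 h 27 min
Fri: 11:20–20:26 = 9 h 6 min; less 30 min break → 8 h 36 min
Sat: 05:24–14:30 = 9 h 6 min; less 30 min break → 8 h 36 min
Sun: 09:43–15:08 = 5 h 25 min; less 30 min break → 4 h 55 min
Total: 8 h 12 min + 3 h 30 min + 5 h 27 min + 8 h 36 min + 8 h 36 min + 4 h 55 min = 39 h 16 min.

39.27 hours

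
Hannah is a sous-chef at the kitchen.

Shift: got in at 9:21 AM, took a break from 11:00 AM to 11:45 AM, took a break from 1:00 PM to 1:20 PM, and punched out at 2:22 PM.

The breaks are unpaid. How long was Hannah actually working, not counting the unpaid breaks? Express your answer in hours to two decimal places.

3.93 hours

Shift: 9:21 AM–2:22 PM = 5 h 1 min; less 65 min break → 3 h 56 min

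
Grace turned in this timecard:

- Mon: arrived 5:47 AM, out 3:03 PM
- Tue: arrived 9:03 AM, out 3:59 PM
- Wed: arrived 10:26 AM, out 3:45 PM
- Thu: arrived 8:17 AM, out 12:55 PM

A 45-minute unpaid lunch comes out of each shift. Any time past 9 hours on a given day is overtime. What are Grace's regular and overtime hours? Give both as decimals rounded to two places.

Regular 23.15 hours, overtime 0.00 hours

Mon: 5:47 AM–3:03 PM = 9 h 16 min; less 45 min break → 8 h 31 min
Tue: 9:03 AM–3:59 PM = 6 h 56 min; less 45 min break → 6 h 11 min
Wed: 10:26 AM–3:45 PM = 5 h 19 min; less 45 min break → 4 h 34 min
Thu: 8:17 AM–12:55 PM = 4 h 38 min; less 45 min break → 3 h 53 min
Mon reg 8 h 31 min / OT 0 h 0 min; Tue reg 6 h 11 min / OT 0 h 0 min; Wed reg 4 h 34 min / OT 0 h 0 min; Thu reg 3 h 53 min / OT 0 h 0 min.
Totals: regular 23 h 9 min, overtime 0 h 0 min.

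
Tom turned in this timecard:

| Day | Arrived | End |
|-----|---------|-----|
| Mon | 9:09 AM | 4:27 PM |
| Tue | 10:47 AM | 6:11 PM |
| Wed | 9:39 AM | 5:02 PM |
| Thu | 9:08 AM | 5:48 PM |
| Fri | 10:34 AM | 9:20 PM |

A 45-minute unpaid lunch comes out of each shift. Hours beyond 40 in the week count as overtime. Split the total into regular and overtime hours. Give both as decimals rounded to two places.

Mon: 9:09 AM–4:27 PM = 7 h 18 min; less 45 min break → 6 h 33 min
Tue: 10:47 AM–6:11 PM = 7 h 24 min; less 45 min break → 6 h 39 min
Wed: 9:39 AM–5:02 PM = 7 h 23 min; less 45 min break → 6 h 38 min
Thu: 9:08 AM–5:48 PM = 8 h 40 min; less 45 min break → 7 h 55 min
Fri: 10:34 AM–9:20 PM = 10 h 46 min; less 45 min break → 10 h 1 min
Total worked: 37 h 46 min = 37.77 h.
Threshold 40 h → overtime 0 h 0 min, regular 37 h 46 min.

Regular 37.77 hours, overtime 0.00 hours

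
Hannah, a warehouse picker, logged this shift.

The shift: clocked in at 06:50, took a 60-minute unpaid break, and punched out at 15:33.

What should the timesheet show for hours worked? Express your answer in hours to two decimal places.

The shift: 06:50–15:33 = 8 h 43 min; less 60 min break → 7 h 43 min

7.72 hours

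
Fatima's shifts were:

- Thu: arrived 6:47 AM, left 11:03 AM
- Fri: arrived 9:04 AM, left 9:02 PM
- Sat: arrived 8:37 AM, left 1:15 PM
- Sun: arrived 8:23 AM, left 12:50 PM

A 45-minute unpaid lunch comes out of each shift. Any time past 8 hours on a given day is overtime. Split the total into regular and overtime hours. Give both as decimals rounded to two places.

Regular 19.10 hours, overtime 3.22 hours

Thu: 6:47 AM–11:03 AM = 4 h 16 min; less 45 min break → 3 h 31 min
Fri: 9:04 AM–9:02 PM = 11 h 58 min; less 45 min break → 11 h 13 min
Sat: 8:37 AM–1:15 PM = 4 h 38 min; less 45 min break → 3 h 53 min
Sun: 8:23 AM–12:50 PM = 4 h 27 min; less 45 min break → 3 h 42 min
Thu reg 3 h 31 min / OT 0 h 0 min; Fri reg 8 h 0 min / OT 3 h 13 min; Sat reg 3 h 53 min / OT 0 h 0 min; Sun reg 3 h 42 min / OT 0 h 0 min.
Totals: regular 19 h 6 min, overtime 3 h 13 min.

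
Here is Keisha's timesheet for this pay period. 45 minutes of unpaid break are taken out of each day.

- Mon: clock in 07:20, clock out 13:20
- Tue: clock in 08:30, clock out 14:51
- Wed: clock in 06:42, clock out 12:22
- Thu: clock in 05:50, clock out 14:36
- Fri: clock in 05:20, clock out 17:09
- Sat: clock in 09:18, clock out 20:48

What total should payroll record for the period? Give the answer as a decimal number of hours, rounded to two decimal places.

45.60 hours

Mon: 07:20–13:20 = 6 h 0 min; less 45 min break → 5 h 15 min
Tue: 08:30–14:51 = 6 h 21 min; less 45 min break → 5 h 36 min
Wed: 06:42–12:22 = 5 h 40 min; less 45 min break → 4 h 55 min
Thu: 05:50–14:36 = 8 h 46 min; less 45 min break → 8 h 1 min
Fri: 05:20–17:09 = 11 h 49 min; less 45 min break → 11 h 4 min
Sat: 09:18–20:48 = 11 h 30 min; less 45 min break → 10 h 45 min
Total: 5 h 15 min + 5 h 36 min + 4 h 55 min + 8 h 1 min + 11 h 4 min + 10 h 45 min = 45 h 36 min.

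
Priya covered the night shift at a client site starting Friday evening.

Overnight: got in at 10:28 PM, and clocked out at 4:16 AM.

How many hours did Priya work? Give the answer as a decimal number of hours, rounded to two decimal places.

5.80 hours

Overnight: 10:28 PM → midnight = 1 h 32 min; midnight → 4:16 AM = 4 h 16 min; span 5 h 48 min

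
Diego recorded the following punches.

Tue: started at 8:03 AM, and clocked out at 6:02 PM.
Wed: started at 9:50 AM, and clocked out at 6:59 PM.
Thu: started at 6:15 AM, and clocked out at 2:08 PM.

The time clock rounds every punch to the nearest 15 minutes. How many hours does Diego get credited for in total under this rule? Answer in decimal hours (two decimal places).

27.25 hours

Tue: in 8:03 AM→8:00 AM, out 6:02 PM→6:00 PM; 10 h 0 min
Wed: in 9:50 AM→9:45 AM, out 6:59 PM→7:00 PM; 9 h 15 min
Thu: in 6:15 AM→6:15 AM, out 2:08 PM→2:15 PM; 8 h 0 min
Total credited: 27 h 15 min.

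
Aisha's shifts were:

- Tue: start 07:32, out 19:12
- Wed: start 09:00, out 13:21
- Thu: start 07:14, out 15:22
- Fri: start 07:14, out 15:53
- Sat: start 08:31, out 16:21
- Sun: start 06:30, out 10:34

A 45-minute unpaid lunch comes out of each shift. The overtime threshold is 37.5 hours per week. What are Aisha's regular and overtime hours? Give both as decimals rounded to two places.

Tue: 07:32–19:12 = 11 h 40 min; less 45 min break → 10 h 55 min
Wed: 09:00–13:21 = 4 h 21 min; less 45 min break → 3 h 36 min
Thu: 07:14–15:22 = 8 h 8 min; less 45 min break → 7 h 23 min
Fri: 07:14–15:53 = 8 h 39 min; less 45 min break → 7 h 54 min
Sat: 08:31–16:21 = 7 h 50 min; less 45 min break → 7 h 5 min
Sun: 06:30–10:34 = 4 h 4 min; less 45 min break → 3 h 19 min
Total worked: 40 h 12 min = 40.20 h.
Threshold 37.5 h → overtime 2 h 42 min, regular 37 h 30 min.

Regular 37.50 hours, overtime 2.70 hours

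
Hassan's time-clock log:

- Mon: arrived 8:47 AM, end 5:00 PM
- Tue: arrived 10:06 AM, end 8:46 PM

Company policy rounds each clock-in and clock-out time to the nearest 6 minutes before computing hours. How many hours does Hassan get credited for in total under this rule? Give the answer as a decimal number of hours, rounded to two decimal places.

18.90 hours

Mon: in 8:47 AM→8:48 AM, out 5:00 PM→5:00 PM; 8 h 12 min
Tue: in 10:06 AM→10:06 AM, out 8:46 PM→8:48 PM; 10 h 42 min
Total credited: 18 h 54 min.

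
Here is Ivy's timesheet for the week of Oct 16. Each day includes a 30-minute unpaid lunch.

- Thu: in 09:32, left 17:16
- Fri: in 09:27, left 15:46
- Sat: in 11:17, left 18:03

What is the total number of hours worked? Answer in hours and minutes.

Thu: 09:32–17:16 = 7 h 44 min; less 30 min break → 7 h 14 min
Fri: 09:27–15:46 = 6 h 19 min; less 30 min break → 5 h 49 min
Sat: 11:17–18:03 = 6 h 46 min; less 30 min break → 6 h 16 min
Total: 7 h 14 min + 5 h 49 min + 6 h 16 min = 19 h 19 min.

19 h 19 min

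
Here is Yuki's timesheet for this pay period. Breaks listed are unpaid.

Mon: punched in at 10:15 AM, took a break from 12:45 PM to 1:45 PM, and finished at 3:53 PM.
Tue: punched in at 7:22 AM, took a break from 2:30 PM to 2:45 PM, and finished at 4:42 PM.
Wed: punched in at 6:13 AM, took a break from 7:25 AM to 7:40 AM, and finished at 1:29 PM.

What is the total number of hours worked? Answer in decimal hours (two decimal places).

20.73 hours

Mon: 10:15 AM–3:53 PM = 5 h 38 min; less 60 min break → 4 h 38 min
Tue: 7:22 AM–4:42 PM = 9 h 20 min; less 15 min break → 9 h 5 min
Wed: 6:13 AM–1:29 PM = 7 h 16 min; less 15 min break → 7 h 1 min
Total: 4 h 38 min + 9 h 5 min + 7 h 1 min = 20 h 44 min.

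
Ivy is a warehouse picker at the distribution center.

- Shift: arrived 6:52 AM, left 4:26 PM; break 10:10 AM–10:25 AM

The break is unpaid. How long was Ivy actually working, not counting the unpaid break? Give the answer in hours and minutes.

9 h 19 min

Shift: 6:52 AM–4:26 PM = 9 h 34 min; less 15 min break → 9 h 19 min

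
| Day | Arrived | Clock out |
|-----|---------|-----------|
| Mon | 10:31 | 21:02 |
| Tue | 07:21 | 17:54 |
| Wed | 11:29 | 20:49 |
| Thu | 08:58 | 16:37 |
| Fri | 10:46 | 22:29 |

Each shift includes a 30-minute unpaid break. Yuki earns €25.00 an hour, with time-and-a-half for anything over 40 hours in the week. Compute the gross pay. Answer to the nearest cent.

Mon: 10:31–21:02 = 10 h 31 min; less 30 min break → 10 h 1 min
Tue: 07:21–17:54 = 10 h 33 min; less 30 min break → 10 h 3 min
Wed: 11:29–20:49 = 9 h 20 min; less 30 min break → 8 h 50 min
Thu: 08:58–16:37 = 7 h 39 min; less 30 min break → 7 h 9 min
Fri: 10:46–22:29 = 11 h 43 min; less 30 min break → 11 h 13 min
Total worked: 47 h 16 min = 2836 min.
Regular 40 h 0 min = 2400 min at €25.00/h; overtime 7 h 16 min = 436 min at €37.50/h.
Pay = (2400 × €25.00 + 436 × €37.50) ÷ 60 = €1272.50.

€1272.50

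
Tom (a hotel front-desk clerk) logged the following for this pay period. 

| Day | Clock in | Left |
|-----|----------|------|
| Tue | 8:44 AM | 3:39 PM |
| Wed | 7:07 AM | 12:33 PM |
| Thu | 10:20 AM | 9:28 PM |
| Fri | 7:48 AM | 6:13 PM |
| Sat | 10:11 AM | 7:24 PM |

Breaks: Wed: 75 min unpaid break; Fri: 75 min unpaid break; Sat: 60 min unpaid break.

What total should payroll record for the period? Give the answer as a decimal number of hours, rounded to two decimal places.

Tue: 8:44 AM–3:39 PM = 6 h 55 min
Wed: 7:07 AM–12:33 PM = 5 h 26 min; less 75 min break → 4 h 11 min
Thu: 10:20 AM–9:28 PM = 11 h 8 min
Fri: 7:48 AM–6:13 PM = 10 h 25 min; less 75 min break → 9 h 10 min
Sat: 10:11 AM–7:24 PM = 9 h 13 min; less 60 min break → 8 h 13 min
Total: 6 h 55 min + 4 h 11 min + 11 h 8 min + 9 h 10 min + 8 h 13 min = 39 h 37 min.

39.62 hours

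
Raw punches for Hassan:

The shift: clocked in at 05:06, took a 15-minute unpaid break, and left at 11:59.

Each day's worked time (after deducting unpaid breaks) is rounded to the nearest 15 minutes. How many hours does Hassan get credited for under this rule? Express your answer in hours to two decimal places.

The shift: 05:06–11:59 = 6 h 53 min − 15 min = 6 h 38 min → rounds to 6 h 45 min

6.75 hours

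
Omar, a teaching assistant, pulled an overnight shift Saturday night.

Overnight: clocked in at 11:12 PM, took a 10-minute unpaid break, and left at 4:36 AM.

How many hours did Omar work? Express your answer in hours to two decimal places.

5.23 hours

Overnight: 11:12 PM → midnight = 0 h 48 min; midnight → 4:36 AM = 4 h 36 min; span 5 h 24 min; less 10 min break → 5 h 14 min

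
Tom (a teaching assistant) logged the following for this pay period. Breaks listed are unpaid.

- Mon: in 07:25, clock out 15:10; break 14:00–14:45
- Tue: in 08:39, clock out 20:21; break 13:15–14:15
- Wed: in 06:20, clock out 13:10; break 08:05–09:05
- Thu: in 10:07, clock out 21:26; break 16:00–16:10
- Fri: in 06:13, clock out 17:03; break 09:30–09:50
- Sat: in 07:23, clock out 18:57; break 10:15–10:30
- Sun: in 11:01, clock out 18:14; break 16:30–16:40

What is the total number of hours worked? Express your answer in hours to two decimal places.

63.55 hours

Mon: 07:25–15:10 = 7 h 45 min; less 45 min break → 7 h 0 min
Tue: 08:39–20:21 = 11 h 42 min; less 60 min break → 10 h 42 min
Wed: 06:20–13:10 = 6 h 50 min; less 60 min break → 5 h 50 min
Thu: 10:07–21:26 = 11 h 19 min; less 10 min break → 11 h 9 min
Fri: 06:13–17:03 = 10 h 50 min; less 20 min break → 10 h 30 min
Sat: 07:23–18:57 = 11 h 34 min; less 15 min break → 11 h 19 min
Sun: 11:01–18:14 = 7 h 13 min; less 10 min break → 7 h 3 min
Total: 7 h 0 min + 10 h 42 min + 5 h 50 min + 11 h 9 min + 10 h 30 min + 11 h 19 min + 7 h 3 min = 63 h 33 min.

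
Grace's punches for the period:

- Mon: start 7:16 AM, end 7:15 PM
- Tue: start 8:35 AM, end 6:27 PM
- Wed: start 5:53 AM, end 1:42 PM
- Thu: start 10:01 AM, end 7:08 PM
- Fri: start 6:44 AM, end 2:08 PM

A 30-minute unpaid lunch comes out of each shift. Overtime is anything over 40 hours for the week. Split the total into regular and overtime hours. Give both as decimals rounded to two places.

Mon: 7:16 AM–7:15 PM = 11 h 59 min; less 30 min break → 11 h 29 min
Tue: 8:35 AM–6:27 PM = 9 h 52 min; less 30 min break → 9 h 22 min
Wed: 5:53 AM–1:42 PM = 7 h 49 min; less 30 min break → 7 h 19 min
Thu: 10:01 AM–7:08 PM = 9 h 7 min; less 30 min break → 8 h 37 min
Fri: 6:44 AM–2:08 PM = 7 h 24 min; less 30 min break → 6 h 54 min
Total worked: 43 h 41 min = 43.68 h.
Threshold 40 h → overtime 3 h 41 min, regular 40 h 0 min.

Regular 40.00 hours, overtime 3.68 hours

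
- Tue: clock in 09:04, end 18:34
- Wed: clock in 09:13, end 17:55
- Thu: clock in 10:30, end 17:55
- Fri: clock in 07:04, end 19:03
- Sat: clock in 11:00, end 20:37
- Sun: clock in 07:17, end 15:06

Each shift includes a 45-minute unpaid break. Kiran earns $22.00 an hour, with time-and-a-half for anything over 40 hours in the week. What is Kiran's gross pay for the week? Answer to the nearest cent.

Tue: 09:04–18:34 = 9 h 30 min; less 45 min break → 8 h 45 min
Wed: 09:13–17:55 = 8 h 42 min; less 45 min break → 7 h 57 min
Thu: 10:30–17:55 = 7 h 25 min; less 45 min break → 6 h 40 min
Fri: 07:04–19:03 = 11 h 59 min; less 45 min break → 11 h 14 min
Sat: 11:00–20:37 = 9 h 37 min; less 45 min break → 8 h 52 min
Sun: 07:17–15:06 = 7 h 49 min; less 45 min break → 7 h 4 min
Total worked: 50 h 32 min = 3032 min.
Regular 40 h 0 min = 2400 min at $22.00/h; overtime 10 h 32 min = 632 min at $33.00/h.
Pay = (2400 × $22.00 + 632 × $33.00) ÷ 60 = $1227.60.

$1227.60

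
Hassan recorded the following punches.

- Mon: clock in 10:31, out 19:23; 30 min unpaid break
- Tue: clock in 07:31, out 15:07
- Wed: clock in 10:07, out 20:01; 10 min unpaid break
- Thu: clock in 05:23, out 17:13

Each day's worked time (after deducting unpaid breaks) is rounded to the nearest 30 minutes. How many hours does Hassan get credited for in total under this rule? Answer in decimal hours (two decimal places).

37.50 hours

Mon: 10:31–19:23 = 8 h 52 min − 30 min = 8 h 22 min → rounds to 8 h 30 min
Tue: 07:31–15:07 = 7 h 36 min → rounds to 7 h 30 min
Wed: 10:07–20:01 = 9 h 54 min − 10 min = 9 h 44 min → rounds to 9 h 30 min
Thu: 05:23–17:13 = 11 h 50 min → rounds to 12 h 0 min
Total credited: 37 h 30 min.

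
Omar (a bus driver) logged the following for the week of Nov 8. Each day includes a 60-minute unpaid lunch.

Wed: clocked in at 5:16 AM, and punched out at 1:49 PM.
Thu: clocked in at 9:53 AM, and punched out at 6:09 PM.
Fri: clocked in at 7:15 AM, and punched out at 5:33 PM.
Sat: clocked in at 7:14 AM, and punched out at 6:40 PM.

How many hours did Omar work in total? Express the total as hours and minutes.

34 h 33 min

Wed: 5:16 AM–1:49 PM = 8 h 33 min; less 60 min break → 7 h 33 min
Thu: 9:53 AM–6:09 PM = 8 h 16 min; less 60 min break → 7 h 16 min
Fri: 7:15 AM–5:33 PM = 10 h 18 min; less 60 min break → 9 h 18 min
Sat: 7:14 AM–6:40 PM = 11 h 26 min; less 60 min break → 10 h 26 min
Total: 7 h 33 min + 7 h 16 min + 9 h 18 min + 10 h 26 min = 34 h 33 min.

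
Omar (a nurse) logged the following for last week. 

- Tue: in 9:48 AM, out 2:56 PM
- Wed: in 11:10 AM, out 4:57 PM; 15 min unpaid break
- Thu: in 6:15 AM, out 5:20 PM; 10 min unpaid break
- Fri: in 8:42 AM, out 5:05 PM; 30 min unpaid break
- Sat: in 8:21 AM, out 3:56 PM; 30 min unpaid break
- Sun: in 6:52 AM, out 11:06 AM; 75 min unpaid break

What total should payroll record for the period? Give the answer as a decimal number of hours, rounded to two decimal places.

39.53 hours

Tue: 9:48 AM–2:56 PM = 5 h 8 min
Wed: 11:10 AM–4:57 PM = 5 h 47 min; less 15 min break → 5 h 32 min
Thu: 6:15 AM–5:20 PM = 11 h 5 min; less 10 min break → 10 h 55 min
Fri: 8:42 AM–5:05 PM = 8 h 23 min; less 30 min break → 7 h 53 min
Sat: 8:21 AM–3:56 PM = 7 h 35 min; less 30 min break → 7 h 5 min
Sun: 6:52 AM–11:06 AM = 4 h 14 min; less 75 min break → 2 h 59 min
Total: 5 h 8 min + 5 h 32 min + 10 h 55 min + 7 h 53 min + 7 h 5 min + 2 h 59 min = 39 h 32 min.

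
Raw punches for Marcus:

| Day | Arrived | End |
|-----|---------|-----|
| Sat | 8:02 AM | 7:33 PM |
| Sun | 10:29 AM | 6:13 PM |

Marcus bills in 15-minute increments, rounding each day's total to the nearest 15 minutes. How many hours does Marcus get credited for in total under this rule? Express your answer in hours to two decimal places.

Sat: 8:02 AM–7:33 PM = 11 h 31 min → rounds to 11 h 30 min
Sun: 10:29 AM–6:13 PM = 7 h 44 min → rounds to 7 h 45 min
Total credited: 19 h 15 min.

19.25 hours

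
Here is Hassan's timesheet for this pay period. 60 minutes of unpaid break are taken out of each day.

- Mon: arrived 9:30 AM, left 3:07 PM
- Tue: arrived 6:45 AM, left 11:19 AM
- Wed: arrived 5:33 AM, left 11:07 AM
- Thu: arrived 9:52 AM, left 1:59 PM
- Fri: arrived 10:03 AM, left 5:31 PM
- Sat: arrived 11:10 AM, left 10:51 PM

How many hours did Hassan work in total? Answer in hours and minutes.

33 h 1 min

Mon: 9:30 AM–3:07 PM = 5 h 37 min; less 60 min break → 4 h 37 min
Tue: 6:45 AM–11:19 AM = 4 h 34 min; less 60 min break → 3 h 34 min
Wed: 5:33 AM–11:07 AM = 5 h 34 min; less 60 min break → 4 h 34 min
Thu: 9:52 AM–1:59 PM = 4 h 7 min; less 60 min break → 3 h 7 min
Fri: 10:03 AM–5:31 PM = 7 h 28 min; less 60 min break → 6 h 28 min
Sat: 11:10 AM–10:51 PM = 11 h 41 min; less 60 min break → 10 h 41 min
Total: 4 h 37 min + 3 h 34 min + 4 h 34 min + 3 h 7 min + 6 h 28 min + 10 h 41 min = 33 h 1 min.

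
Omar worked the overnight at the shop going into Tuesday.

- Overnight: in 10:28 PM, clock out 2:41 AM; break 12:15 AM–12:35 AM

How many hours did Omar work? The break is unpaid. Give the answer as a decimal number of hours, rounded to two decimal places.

3.88 hours

Overnight: 10:28 PM → midnight = 1 h 32 min; midnight → 2:41 AM = 2 h 41 min; span 4 h 13 min; less 20 min break → 3 h 53 min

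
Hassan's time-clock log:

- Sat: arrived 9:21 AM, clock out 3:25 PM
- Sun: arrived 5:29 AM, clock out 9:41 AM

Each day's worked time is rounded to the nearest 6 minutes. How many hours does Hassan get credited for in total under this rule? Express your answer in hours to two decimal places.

10.30 hours

Sat: 9:21 AM–3:25 PM = 6 h 4 min → rounds to 6 h 6 min
Sun: 5:29 AM–9:41 AM = 4 h 12 min → rounds to 4 h 12 min
Total credited: 10 h 18 min.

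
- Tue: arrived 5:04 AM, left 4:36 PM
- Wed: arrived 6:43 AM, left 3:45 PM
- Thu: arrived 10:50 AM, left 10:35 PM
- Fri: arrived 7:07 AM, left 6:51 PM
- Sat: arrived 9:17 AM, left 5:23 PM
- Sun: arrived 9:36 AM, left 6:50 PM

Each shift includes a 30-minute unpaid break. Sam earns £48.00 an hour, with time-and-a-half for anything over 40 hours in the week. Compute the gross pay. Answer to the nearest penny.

£3243.60

Tue: 5:04 AM–4:36 PM = 11 h 32 min; less 30 min break → 11 h 2 min
Wed: 6:43 AM–3:45 PM = 9 h 2 min; less 30 min break → 8 h 32 min
Thu: 10:50 AM–10:35 PM = 11 h 45 min; less 30 min break → 11 h 15 min
Fri: 7:07 AM–6:51 PM = 11 h 44 min; less 30 min break → 11 h 14 min
Sat: 9:17 AM–5:23 PM = 8 h 6 min; less 30 min break → 7 h 36 min
Sun: 9:36 AM–6:50 PM = 9 h 14 min; less 30 min break → 8 h 44 min
Total worked: 58 h 23 min = 3503 min.
Regular 40 h 0 min = 2400 min at £48.00/h; overtime 18 h 23 min = 1103 min at £72.00/h.
Pay = (2400 × £48.00 + 1103 × £72.00) ÷ 60 = £3243.60.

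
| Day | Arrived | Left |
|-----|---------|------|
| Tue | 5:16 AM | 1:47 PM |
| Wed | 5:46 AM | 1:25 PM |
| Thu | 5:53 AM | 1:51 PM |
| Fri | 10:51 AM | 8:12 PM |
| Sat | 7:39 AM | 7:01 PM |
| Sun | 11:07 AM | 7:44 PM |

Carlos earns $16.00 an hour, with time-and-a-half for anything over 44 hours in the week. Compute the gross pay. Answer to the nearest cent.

$931.20

Tue: 5:16 AM–1:47 PM = 8 h 31 min
Wed: 5:46 AM–1:25 PM = 7 h 39 min
Thu: 5:53 AM–1:51 PM = 7 h 58 min
Fri: 10:51 AM–8:12 PM = 9 h 21 min
Sat: 7:39 AM–7:01 PM = 11 h 22 min
Sun: 11:07 AM–7:44 PM = 8 h 37 min
Total worked: 53 h 28 min = 3208 min.
Regular 44 h 0 min = 2640 min at $16.00/h; overtime 9 h 28 min = 568 min at $24.00/h.
Pay = (2640 × $16.00 + 568 × $24.00) ÷ 60 = $931.20.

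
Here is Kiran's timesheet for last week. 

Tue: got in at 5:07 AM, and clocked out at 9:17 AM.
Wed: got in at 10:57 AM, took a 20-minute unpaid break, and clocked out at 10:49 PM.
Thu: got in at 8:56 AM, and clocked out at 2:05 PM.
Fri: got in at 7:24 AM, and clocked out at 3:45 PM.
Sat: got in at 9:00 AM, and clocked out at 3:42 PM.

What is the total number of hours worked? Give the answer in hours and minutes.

Tue: 5:07 AM–9:17 AM = 4 h 10 min
Wed: 10:57 AM–10:49 PM = 11 h 52 min; less 20 min break → 11 h 32 min
Thu: 8:56 AM–2:05 PM = 5 h 9 min
Fri: 7:24 AM–3:45 PM = 8 h 21 min
Sat: 9:00 AM–3:42 PM = 6 h 42 min
Total: 4 h 10 min + 11 h 32 min + 5 h 9 min + 8 h 21 min + 6 h 42 min = 35 h 54 min.

35 h 54 min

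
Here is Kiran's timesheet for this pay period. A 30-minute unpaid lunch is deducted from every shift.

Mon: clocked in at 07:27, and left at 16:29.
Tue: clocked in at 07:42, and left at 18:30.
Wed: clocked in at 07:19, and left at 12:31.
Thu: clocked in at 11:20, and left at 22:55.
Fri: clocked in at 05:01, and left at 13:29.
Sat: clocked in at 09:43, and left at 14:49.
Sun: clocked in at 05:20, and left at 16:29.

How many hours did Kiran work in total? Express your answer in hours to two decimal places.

57.83 hours

Mon: 07:27–16:29 = 9 h 2 min; less 30 min break → 8 h 32 min
Tue: 07:42–18:30 = 10 h 48 min; less 30 min break → 10 h 18 min
Wed: 07:19–12:31 = 5 h 12 min; less 30 min break → 4 h 42 min
Thu: 11:20–22:55 = 11 h 35 min; less 30 min break → 11 h 5 min
Fri: 05:01–13:29 = 8 h 28 min; less 30 min break → 7 h 58 min
Sat: 09:43–14:49 = 5 h 6 min; less 30 min break → 4 h 36 min
Sun: 05:20–16:29 = 11 h 9 min; less 30 min break → 10 h 39 min
Total: 8 h 32 min + 10 h 18 min + 4 h 42 min + 11 h 5 min + 7 h 58 min + 4 h 36 min + 10 h 39 min = 57 h 50 min.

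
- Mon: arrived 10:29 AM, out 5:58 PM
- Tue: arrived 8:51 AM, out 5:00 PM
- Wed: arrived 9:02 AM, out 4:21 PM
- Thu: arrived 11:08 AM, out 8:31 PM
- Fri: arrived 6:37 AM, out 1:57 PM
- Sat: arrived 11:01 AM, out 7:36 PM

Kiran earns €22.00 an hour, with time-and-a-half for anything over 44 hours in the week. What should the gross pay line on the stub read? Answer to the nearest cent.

€1108.25

Mon: 10:29 AM–5:58 PM = 7 h 29 min
Tue: 8:51 AM–5:00 PM = 8 h 9 min
Wed: 9:02 AM–4:21 PM = 7 h 19 min
Thu: 11:08 AM–8:31 PM = 9 h 23 min
Fri: 6:37 AM–1:57 PM = 7 h 20 min
Sat: 11:01 AM–7:36 PM = 8 h 35 min
Total worked: 48 h 15 min = 2895 min.
Regular 44 h 0 min = 2640 min at €22.00/h; overtime 4 h 15 min = 255 min at €33.00/h.
Pay = (2640 × €22.00 + 255 × €33.00) ÷ 60 = €1108.25.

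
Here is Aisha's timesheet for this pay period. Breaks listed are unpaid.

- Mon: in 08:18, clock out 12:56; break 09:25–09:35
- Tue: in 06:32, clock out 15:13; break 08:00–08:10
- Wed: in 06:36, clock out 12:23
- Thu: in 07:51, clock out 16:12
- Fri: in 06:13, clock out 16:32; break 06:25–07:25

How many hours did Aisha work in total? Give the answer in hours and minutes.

Mon: 08:18–12:56 = 4 h 38 min; less 10 min break → 4 h 28 min
Tue: 06:32–15:13 = 8 h 41 min; less 10 min break → 8 h 31 min
Wed: 06:36–12:23 = 5 h 47 min
Thu: 07:51–16:12 = 8 h 21 min
Fri: 06:13–16:32 = 10 h 19 min; less 60 min break → 9 h 19 min
Total: 4 h 28 min + 8 h 31 min + 5 h 47 min + 8 h 21 min + 9 h 19 min = 36 h 26 min.

36 h 26 min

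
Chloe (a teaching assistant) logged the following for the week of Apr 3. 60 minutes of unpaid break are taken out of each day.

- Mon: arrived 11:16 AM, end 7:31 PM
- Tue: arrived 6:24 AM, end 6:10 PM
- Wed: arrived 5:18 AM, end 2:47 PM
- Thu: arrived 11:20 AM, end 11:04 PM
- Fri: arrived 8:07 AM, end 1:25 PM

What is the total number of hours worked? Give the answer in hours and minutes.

Mon: 11:16 AM–7:31 PM = 8 h 15 min; less 60 min break → 7 h 15 min
Tue: 6:24 AM–6:10 PM = 11 h 46 min; less 60 min break → 10 h 46 min
Wed: 5:18 AM–2:47 PM = 9 h 29 min; less 60 min break → 8 h 29 min
Thu: 11:20 AM–11:04 PM = 11 h 44 min; less 60 min break → 10 h 44 min
Fri: 8:07 AM–1:25 PM = 5 h 18 min; less 60 min break → 4 h 18 min
Total: 7 h 15 min + 10 h 46 min + 8 h 29 min + 10 h 44 min + 4 h 18 min = 41 h 32 min.

41 h 32 min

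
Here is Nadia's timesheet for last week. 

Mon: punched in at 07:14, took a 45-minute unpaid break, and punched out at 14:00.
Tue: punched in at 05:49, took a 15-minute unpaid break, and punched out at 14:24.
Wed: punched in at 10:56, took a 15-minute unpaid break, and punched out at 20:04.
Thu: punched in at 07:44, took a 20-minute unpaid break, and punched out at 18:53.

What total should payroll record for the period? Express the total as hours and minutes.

Mon: 07:14–14:00 = 6 h 46 min; less 45 min break → 6 h 1 min
Tue: 05:49–14:24 = 8 h 35 min; less 15 min break → 8 h 20 min
Wed: 10:56–20:04 = 9 h 8 min; less 15 min break → 8 h 53 min
Thu: 07:44–18:53 = 11 h 9 min; less 20 min break → 10 h 49 min
Total: 6 h 1 min + 8 h 20 min + 8 h 53 min + 10 h 49 min = 34 h 3 min.

34 h 3 min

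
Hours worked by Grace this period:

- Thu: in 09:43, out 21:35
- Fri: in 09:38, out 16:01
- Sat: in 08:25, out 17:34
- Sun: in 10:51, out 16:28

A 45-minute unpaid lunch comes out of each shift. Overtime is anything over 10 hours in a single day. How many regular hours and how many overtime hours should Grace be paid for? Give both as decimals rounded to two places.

Regular 28.90 hours, overtime 1.12 hours

Thu: 09:43–21:35 = 11 h 52 min; less 45 min break → 11 h 7 min
Fri: 09:38–16:01 = 6 h 23 min; less 45 min break → 5 h 38 min
Sat: 08:25–17:34 = 9 h 9 min; less 45 min break → 8 h 24 min
Sun: 10:51–16:28 = 5 h 37 min; less 45 min break → 4 h 52 min
Thu reg 10 h 0 min / OT 1 h 7 min; Fri reg 5 h 38 min / OT 0 h 0 min; Sat reg 8 h 24 min / OT 0 h 0 min; Sun reg 4 h 52 min / OT 0 h 0 min.
Totals: regular 28 h 54 min, overtime 1 h 7 min.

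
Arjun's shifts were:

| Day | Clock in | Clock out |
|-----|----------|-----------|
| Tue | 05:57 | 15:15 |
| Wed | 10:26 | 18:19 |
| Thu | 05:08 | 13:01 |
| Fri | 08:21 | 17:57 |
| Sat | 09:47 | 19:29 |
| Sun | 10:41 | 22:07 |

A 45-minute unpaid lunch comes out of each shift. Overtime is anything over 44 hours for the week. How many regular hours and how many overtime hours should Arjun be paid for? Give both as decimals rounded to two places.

Tue: 05:57–15:15 = 9 h 18 min; less 45 min break → 8 h 33 min
Wed: 10:26–18:19 = 7 h 53 min; less 45 min break → 7 h 8 min
Thu: 05:08–13:01 = 7 h 53 min; less 45 min break → 7 h 8 min
Fri: 08:21–17:57 = 9 h 36 min; less 45 min break → 8 h 51 min
Sat: 09:47–19:29 = 9 h 42 min; less 45 min break → 8 h 57 min
Sun: 10:41–22:07 = 11 h 26 min; less 45 min break → 10 h 41 min
Total worked: 51 h 18 min = 51.30 h.
Threshold 44 h → overtime 7 h 18 min, regular 44 h 0 min.

Regular 44.00 hours, overtime 7.30 hours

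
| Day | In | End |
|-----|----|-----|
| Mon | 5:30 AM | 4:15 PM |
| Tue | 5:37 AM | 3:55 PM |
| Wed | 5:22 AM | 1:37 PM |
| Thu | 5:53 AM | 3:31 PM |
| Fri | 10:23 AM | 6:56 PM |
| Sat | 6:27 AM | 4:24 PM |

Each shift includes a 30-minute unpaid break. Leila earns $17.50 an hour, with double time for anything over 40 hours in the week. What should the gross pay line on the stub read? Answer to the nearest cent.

Mon: 5:30 AM–4:15 PM = 10 h 45 min; less 30 min break → 10 h 15 min
Tue: 5:37 AM–3:55 PM = 10 h 18 min; less 30 min break → 9 h 48 min
Wed: 5:22 AM–1:37 PM = 8 h 15 min; less 30 min break → 7 h 45 min
Thu: 5:53 AM–3:31 PM = 9 h 38 min; less 30 min break → 9 h 8 min
Fri: 10:23 AM–6:56 PM = 8 h 33 min; less 30 min break → 8 h 3 min
Sat: 6:27 AM–4:24 PM = 9 h 57 min; less 30 min break → 9 h 27 min
Total worked: 54 h 26 min = 3266 min.
Regular 40 h 0 min = 2400 min at $17.50/h; overtime 14 h 26 min = 866 min at $35.00/h.
Pay = (2400 × $17.50 + 866 × $35.00) ÷ 60 = $1205.17.

$1205.17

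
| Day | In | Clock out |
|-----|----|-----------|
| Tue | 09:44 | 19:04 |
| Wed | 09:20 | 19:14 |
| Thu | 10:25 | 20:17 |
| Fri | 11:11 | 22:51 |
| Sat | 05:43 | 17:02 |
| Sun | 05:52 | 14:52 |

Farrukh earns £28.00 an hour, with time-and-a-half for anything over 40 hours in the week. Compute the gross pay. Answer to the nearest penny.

Tue: 09:44–19:04 = 9 h 20 min
Wed: 09:20–19:14 = 9 h 54 min
Thu: 10:25–20:17 = 9 h 52 min
Fri: 11:11–22:51 = 11 h 40 min
Sat: 05:43–17:02 = 11 h 19 min
Sun: 05:52–14:52 = 9 h 0 min
Total worked: 61 h 5 min = 3665 min.
Regular 40 h 0 min = 2400 min at £28.00/h; overtime 21 h 5 min = 1265 min at £42.00/h.
Pay = (2400 × £28.00 + 1265 × £42.00) ÷ 60 = £2005.50.

£2005.50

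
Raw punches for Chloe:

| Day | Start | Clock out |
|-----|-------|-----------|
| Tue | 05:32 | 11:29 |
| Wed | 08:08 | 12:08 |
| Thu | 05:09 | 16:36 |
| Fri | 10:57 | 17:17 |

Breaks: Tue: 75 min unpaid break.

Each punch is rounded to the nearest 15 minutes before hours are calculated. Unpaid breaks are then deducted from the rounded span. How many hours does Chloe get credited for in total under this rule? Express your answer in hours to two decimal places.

Tue: in 05:32→05:30, out 11:29→11:30; 6 h 0 min − 75 min = 4 h 45 min
Wed: in 08:08→08:15, out 12:08→12:15; 4 h 0 min
Thu: in 05:09→05:15, out 16:36→16:30; 11 h 15 min
Fri: in 10:57→11:00, out 17:17→17:15; 6 h 15 min
Total credited: 26 h 15 min.

26.25 hours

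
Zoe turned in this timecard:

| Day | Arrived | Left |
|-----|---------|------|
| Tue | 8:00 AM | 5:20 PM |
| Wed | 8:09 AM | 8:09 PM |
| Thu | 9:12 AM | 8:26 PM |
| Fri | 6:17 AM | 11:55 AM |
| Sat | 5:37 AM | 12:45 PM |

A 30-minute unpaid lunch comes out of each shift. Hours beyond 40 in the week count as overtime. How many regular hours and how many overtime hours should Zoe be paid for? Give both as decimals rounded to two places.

Regular 40.00 hours, overtime 2.83 hours

Tue: 8:00 AM–5:20 PM = 9 h 20 min; less 30 min break → 8 h 50 min
Wed: 8:09 AM–8:09 PM = 12 h 0 min; less 30 min break → 11 h 30 min
Thu: 9:12 AM–8:26 PM = 11 h 14 min; less 30 min break → 10 h 44 min
Fri: 6:17 AM–11:55 AM = 5 h 38 min; less 30 min break → 5 h 8 min
Sat: 5:37 AM–12:45 PM = 7 h 8 min; less 30 min break → 6 h 38 min
Total worked: 42 h 50 min = 42.83 h.
Threshold 40 h → overtime 2 h 50 min, regular 40 h 0 min.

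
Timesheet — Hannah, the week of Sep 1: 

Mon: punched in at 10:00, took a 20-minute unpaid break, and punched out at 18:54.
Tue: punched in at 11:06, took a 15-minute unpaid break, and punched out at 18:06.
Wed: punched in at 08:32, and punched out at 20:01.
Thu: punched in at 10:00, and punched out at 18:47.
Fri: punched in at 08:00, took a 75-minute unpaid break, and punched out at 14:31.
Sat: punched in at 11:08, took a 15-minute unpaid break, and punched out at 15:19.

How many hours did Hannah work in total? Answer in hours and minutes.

44 h 47 min

Mon: 10:00–18:54 = 8 h 54 min; less 20 min break → 8 h 34 min
Tue: 11:06–18:06 = 7 h 0 min; less 15 min break → 6 h 45 min
Wed: 08:32–20:01 = 11 h 29 min
Thu: 10:00–18:47 = 8 h 47 min
Fri: 08:00–14:31 = 6 h 31 min; less 75 min break → 5 h 16 min
Sat: 11:08–15:19 = 4 h 11 min; less 15 min break → 3 h 56 min
Total: 8 h 34 min + 6 h 45 min + 11 h 29 min + 8 h 47 min + 5 h 16 min + 3 h 56 min = 44 h 47 min.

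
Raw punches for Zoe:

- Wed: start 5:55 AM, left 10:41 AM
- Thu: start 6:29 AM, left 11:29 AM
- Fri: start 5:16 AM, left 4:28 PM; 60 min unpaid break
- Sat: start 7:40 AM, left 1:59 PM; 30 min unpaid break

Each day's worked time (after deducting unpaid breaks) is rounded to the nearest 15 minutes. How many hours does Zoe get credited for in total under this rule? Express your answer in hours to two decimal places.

25.75 hours

Wed: 5:55 AM–10:41 AM = 4 h 46 min → rounds to 4 h 45 min
Thu: 6:29 AM–11:29 AM = 5 h 0 min → rounds to 5 h 0 min
Fri: 5:16 AM–4:28 PM = 11 h 12 min − 60 min = 10 h 12 min → rounds to 10 h 15 min
Sat: 7:40 AM–1:59 PM = 6 h 19 min − 30 min = 5 h 49 min → rounds to 5 h 45 min
Total credited: 25 h 45 min.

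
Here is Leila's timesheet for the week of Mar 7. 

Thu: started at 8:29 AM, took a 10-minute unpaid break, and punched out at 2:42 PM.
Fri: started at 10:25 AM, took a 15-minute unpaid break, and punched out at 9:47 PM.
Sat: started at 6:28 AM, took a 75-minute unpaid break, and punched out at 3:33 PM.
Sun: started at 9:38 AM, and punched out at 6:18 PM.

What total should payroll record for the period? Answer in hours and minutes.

33 h 40 min

Thu: 8:29 AM–2:42 PM = 6 h 13 min; less 10 min break → 6 h 3 min
Fri: 10:25 AM–9:47 PM = 11 h 22 min; less 15 min break → 11 h 7 min
Sat: 6:28 AM–3:33 PM = 9 h 5 min; less 75 min break → 7 h 50 min
Sun: 9:38 AM–6:18 PM = 8 h 40 min
Total: 6 h 3 min + 11 h 7 min + 7 h 50 min + 8 h 40 min = 33 h 40 min.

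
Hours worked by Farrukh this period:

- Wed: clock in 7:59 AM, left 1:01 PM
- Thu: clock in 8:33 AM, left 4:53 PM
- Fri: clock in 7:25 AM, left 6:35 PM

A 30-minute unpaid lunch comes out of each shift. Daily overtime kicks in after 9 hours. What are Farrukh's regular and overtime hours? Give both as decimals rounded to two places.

Wed: 7:59 AM–1:01 PM = 5 h 2 min; less 30 min break → 4 h 32 min
Thu: 8:33 AM–4:53 PM = 8 h 20 min; less 30 min break → 7 h 50 min
Fri: 7:25 AM–6:35 PM = 11 h 10 min; less 30 min break → 10 h 40 min
Wed reg 4 h 32 min / OT 0 h 0 min; Thu reg 7 h 50 min / OT 0 h 0 min; Fri reg 9 h 0 min / OT 1 h 40 min.
Totals: regular 21 h 22 min, overtime 1 h 40 min.

Regular 21.37 hours, overtime 1.67 hours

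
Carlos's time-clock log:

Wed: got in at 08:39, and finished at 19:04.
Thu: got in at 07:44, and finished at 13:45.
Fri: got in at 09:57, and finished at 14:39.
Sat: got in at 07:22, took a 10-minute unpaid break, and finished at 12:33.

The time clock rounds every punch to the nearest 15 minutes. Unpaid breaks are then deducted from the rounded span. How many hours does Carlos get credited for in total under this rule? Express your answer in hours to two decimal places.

26.08 hours

Wed: in 08:39→08:45, out 19:04→19:00; 10 h 15 min
Thu: in 07:44→07:45, out 13:45→13:45; 6 h 0 min
Fri: in 09:57→10:00, out 14:39→14:45; 4 h 45 min
Sat: in 07:22→07:15, out 12:33→12:30; 5 h 15 min − 10 min = 5 h 5 min
Total credited: 26 h 5 min.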